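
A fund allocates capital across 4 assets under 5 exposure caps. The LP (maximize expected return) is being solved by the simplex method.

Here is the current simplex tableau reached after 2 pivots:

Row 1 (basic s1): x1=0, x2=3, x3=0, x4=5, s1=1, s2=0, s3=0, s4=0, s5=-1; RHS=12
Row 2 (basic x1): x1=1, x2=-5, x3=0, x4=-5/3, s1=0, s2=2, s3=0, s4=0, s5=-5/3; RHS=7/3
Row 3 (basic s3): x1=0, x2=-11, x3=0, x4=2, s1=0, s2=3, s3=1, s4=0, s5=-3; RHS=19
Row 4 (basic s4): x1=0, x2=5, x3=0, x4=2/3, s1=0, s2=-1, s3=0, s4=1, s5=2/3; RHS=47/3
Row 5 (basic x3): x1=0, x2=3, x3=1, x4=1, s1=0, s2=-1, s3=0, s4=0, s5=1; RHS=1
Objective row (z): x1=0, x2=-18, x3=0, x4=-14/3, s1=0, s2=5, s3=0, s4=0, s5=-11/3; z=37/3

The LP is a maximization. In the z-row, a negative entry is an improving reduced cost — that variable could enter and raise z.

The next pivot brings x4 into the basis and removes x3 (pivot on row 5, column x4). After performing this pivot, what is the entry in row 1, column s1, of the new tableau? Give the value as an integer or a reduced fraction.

1

Pivot element is row 5, column x4: 1.
Normalize row 5: new (row 5, s1) = 0/1 = 0.
row 1 ← row 1 − 5·(new row 5): 1 − 5·0 = 1.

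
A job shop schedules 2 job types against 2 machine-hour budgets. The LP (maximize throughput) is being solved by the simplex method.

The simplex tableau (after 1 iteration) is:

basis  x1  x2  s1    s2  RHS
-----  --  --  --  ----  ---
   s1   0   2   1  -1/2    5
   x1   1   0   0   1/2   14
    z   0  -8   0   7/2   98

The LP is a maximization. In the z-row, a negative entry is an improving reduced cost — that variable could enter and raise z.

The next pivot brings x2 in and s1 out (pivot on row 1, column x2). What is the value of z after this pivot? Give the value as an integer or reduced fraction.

118

Minimum ratio for x2: 5/2 = 5/2.
z changes by −(z-row coeff of x2)·ratio = −(-8)·(5/2) = 20.
New z = 98 + 20 = 118.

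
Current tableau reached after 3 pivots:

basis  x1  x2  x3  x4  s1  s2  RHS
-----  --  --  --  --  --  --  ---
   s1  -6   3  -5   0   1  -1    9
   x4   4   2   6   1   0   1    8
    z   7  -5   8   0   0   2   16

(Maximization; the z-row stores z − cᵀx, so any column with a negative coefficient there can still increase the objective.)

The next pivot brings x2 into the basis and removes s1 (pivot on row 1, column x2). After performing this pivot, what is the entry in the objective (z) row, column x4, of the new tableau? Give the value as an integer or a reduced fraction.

Pivot element is row 1, column x2: 3.
Normalize row 1: new (row 1, x4) = 0/3 = 0.
z-row ← z-row − (-5)·(new row 1): 0 − (-5)·0 = 0.

0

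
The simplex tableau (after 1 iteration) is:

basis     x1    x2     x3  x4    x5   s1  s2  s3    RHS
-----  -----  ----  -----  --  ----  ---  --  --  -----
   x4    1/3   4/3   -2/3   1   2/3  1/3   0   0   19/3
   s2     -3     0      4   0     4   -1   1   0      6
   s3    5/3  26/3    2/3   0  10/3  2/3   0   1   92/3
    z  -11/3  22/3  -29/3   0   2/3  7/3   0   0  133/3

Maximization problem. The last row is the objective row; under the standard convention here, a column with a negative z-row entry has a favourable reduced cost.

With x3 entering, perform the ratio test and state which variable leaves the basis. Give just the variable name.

Ratios: row 1 (x4): entry -2/3 ≤ 0, skip; row 2 (s2): 6/4 = 3/2; row 3 (s3): (92/3)/(2/3) = 46.
Minimum ratio 3/2 is in the s2 row, so s2 leaves.

s2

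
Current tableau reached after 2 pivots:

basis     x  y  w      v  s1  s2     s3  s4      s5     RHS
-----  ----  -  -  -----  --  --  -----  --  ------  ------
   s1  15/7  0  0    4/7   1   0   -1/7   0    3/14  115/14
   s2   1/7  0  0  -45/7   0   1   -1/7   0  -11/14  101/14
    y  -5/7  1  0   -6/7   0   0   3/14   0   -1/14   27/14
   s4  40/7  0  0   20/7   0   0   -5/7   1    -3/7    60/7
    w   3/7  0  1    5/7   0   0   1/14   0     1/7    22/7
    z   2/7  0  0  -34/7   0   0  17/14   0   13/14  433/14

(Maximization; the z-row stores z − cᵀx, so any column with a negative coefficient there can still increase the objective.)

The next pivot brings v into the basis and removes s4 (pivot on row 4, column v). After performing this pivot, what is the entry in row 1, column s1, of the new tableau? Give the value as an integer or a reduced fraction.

1

Pivot element is row 4, column v: 20/7.
Normalize row 4: new (row 4, s1) = 0/(20/7) = 0.
row 1 ← row 1 − (4/7)·(new row 4): 1 − (4/7)·0 = 1.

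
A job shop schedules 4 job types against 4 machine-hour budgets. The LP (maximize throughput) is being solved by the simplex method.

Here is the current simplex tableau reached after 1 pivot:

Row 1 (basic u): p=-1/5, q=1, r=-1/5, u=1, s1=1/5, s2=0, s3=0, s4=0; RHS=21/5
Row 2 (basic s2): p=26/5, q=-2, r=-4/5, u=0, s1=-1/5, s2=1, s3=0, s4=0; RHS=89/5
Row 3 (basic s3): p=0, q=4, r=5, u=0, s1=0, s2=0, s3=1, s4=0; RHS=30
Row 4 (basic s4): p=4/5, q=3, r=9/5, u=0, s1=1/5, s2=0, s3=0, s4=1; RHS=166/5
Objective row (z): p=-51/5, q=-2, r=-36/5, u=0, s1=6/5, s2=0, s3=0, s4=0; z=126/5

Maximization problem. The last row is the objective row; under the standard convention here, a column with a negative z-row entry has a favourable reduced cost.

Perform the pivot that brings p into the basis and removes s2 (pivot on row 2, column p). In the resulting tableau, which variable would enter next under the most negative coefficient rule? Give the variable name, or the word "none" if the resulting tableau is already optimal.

Pivot element 26/5. New z-row = old z-row − (-51/5)·(row 2/(26/5)).
Updated z-row coefficients: p: 0, q: -77/13, r: -114/13, u: 0, s1: 21/26, s2: 51/26, s3: 0, s4: 0.
The most negative is -114/13 in column r, so r would enter next.

r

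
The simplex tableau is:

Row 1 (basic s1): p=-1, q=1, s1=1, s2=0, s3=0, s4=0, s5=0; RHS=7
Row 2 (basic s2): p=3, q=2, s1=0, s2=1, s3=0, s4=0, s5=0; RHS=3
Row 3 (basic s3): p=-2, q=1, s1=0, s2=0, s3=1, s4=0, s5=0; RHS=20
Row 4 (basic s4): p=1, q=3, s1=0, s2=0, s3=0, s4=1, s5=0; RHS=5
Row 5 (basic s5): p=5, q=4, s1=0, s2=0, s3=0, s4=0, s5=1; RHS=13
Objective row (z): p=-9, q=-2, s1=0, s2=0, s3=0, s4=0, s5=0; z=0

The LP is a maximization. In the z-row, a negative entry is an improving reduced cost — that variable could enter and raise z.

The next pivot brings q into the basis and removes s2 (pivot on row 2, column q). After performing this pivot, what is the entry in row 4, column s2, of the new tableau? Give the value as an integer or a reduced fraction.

Pivot element is row 2, column q: 2.
Normalize row 2: new (row 2, s2) = 1/2 = 1/2.
row 4 ← row 4 − 3·(new row 2): 0 − 3·(1/2) = -3/2.

-3/2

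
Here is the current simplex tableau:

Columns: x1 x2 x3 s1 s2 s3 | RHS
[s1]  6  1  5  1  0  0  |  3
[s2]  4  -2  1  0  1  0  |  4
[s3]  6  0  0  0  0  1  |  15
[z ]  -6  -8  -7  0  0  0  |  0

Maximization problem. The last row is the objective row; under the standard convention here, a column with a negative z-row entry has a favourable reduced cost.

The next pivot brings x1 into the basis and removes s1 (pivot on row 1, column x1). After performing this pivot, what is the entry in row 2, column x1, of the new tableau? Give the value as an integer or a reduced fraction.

0

Pivot element is row 1, column x1: 6.
Normalize row 1: new (row 1, x1) = 6/6 = 1.
row 2 ← row 2 − 4·(new row 1): 4 − 4·1 = 0.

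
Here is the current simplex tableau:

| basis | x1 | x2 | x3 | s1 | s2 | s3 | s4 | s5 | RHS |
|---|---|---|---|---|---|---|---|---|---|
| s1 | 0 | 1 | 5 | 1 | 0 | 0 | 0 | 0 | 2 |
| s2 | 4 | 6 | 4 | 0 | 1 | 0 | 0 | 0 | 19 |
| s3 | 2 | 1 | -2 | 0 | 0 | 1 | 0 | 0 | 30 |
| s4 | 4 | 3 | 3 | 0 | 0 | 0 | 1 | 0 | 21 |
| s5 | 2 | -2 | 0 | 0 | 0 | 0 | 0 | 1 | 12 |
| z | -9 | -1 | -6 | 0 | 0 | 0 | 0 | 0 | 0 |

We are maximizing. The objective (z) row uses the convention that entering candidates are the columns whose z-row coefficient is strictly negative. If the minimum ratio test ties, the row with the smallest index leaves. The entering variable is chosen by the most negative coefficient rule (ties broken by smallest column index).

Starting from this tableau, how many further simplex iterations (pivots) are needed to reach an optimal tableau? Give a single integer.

1

pivot: x1 in, s2 out → z = 171/4
No improving column remains; optimal.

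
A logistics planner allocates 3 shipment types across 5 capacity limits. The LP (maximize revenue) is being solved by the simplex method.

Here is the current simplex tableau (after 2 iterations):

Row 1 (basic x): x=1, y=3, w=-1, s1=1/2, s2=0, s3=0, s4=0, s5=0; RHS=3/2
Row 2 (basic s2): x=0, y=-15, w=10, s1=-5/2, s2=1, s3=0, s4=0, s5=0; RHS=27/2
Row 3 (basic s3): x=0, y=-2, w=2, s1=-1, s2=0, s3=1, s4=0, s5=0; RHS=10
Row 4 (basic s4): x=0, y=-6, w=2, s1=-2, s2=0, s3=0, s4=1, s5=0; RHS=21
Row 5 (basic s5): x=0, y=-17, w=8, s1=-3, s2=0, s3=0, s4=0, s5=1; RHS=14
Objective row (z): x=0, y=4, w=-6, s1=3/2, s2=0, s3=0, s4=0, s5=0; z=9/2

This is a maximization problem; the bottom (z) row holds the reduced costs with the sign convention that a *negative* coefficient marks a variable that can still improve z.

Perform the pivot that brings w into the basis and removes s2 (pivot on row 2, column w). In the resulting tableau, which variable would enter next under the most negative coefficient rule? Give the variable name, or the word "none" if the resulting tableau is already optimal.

y

Pivot element 10. New z-row = old z-row − (-6)·(row 2/10).
Updated z-row coefficients: x: 0, y: -5, w: 0, s1: 0, s2: 3/5, s3: 0, s4: 0, s5: 0.
The most negative is -5 in column y, so y would enter next.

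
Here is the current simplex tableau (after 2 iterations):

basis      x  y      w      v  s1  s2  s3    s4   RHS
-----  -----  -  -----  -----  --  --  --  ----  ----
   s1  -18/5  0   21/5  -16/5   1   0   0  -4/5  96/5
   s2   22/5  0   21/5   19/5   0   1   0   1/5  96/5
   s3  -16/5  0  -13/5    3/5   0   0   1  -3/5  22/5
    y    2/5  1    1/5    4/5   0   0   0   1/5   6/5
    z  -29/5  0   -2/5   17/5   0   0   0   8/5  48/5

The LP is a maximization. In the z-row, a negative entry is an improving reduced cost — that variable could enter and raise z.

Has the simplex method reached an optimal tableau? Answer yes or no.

Column x has objective-row coefficient -29/5, which is negative; an improving pivot exists, so not yet optimal.

no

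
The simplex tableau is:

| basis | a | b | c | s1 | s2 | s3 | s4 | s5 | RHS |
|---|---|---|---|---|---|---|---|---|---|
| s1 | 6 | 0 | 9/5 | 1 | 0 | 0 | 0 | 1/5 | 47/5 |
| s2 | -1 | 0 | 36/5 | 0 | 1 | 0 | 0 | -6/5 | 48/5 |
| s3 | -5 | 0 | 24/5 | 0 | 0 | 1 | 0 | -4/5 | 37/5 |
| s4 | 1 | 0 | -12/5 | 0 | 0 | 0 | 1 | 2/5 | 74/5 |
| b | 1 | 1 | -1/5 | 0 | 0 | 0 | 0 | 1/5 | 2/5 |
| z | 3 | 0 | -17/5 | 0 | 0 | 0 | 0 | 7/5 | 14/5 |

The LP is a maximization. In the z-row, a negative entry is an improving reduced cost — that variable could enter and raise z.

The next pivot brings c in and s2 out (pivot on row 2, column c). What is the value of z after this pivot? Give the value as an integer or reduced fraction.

Minimum ratio for c: (48/5)/(36/5) = 4/3.
z changes by −(z-row coeff of c)·ratio = −(-17/5)·(4/3) = 68/15.
New z = 14/5 + (68/15) = 22/3.

22/3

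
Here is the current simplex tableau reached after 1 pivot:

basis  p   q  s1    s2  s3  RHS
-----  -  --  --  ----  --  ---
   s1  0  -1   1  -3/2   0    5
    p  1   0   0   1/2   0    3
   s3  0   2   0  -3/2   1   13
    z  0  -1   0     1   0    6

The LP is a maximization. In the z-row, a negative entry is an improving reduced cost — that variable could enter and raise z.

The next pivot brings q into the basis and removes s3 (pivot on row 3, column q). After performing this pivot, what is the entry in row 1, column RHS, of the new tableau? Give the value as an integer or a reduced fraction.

23/2

Pivot element is row 3, column q: 2.
Normalize row 3: new (row 3, RHS) = 13/2 = 13/2.
row 1 ← row 1 − (-1)·(new row 3): 5 − (-1)·(13/2) = 23/2.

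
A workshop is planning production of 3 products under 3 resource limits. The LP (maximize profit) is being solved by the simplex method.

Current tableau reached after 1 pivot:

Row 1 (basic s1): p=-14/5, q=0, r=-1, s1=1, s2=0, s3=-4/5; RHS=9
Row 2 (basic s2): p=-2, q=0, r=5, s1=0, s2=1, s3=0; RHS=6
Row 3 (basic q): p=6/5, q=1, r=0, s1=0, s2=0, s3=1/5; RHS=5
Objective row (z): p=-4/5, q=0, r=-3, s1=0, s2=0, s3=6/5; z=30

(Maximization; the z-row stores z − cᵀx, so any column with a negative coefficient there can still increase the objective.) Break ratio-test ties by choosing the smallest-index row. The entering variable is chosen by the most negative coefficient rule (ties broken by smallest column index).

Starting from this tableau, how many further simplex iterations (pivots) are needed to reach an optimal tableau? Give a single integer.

pivot: r in, s2 out → z = 168/5
pivot: p in, q out → z = 629/15
No improving column remains; optimal.

2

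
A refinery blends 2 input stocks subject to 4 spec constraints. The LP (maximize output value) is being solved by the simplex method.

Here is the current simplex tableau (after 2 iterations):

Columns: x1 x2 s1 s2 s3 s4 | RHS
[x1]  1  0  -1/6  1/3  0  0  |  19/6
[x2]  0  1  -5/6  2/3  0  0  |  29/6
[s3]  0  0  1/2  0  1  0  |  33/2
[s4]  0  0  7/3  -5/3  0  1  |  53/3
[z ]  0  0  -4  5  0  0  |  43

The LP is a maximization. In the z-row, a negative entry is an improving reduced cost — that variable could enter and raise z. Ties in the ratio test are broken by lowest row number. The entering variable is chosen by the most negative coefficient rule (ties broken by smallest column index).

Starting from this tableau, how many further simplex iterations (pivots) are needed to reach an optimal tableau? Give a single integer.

pivot: s1 in, s4 out → z = 513/7
No improving column remains; optimal.

1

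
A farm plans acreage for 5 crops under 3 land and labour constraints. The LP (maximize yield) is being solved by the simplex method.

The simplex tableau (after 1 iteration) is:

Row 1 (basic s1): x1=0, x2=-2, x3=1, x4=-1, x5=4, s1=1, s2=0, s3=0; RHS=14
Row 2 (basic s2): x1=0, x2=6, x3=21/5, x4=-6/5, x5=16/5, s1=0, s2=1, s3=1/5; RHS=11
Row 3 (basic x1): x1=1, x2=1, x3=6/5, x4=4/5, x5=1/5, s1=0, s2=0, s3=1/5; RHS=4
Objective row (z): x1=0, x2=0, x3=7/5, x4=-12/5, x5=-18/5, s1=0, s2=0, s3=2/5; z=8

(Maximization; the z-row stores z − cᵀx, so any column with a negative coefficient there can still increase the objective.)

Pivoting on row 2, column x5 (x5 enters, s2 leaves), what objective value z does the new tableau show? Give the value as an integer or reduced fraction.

Minimum ratio for x5: 11/(16/5) = 55/16.
z changes by −(z-row coeff of x5)·ratio = −(-18/5)·(55/16) = 99/8.
New z = 8 + (99/8) = 163/8.

163/8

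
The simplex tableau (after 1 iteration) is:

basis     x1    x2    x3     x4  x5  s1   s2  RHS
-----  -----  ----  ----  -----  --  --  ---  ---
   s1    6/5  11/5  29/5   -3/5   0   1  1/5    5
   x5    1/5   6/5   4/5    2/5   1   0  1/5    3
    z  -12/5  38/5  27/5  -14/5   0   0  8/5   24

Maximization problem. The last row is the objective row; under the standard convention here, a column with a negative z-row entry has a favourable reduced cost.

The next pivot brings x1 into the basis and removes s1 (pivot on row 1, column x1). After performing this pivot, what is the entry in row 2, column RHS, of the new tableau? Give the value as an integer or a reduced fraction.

13/6

Pivot element is row 1, column x1: 6/5.
Normalize row 1: new (row 1, RHS) = 5/(6/5) = 25/6.
row 2 ← row 2 − (1/5)·(new row 1): 3 − (1/5)·(25/6) = 13/6.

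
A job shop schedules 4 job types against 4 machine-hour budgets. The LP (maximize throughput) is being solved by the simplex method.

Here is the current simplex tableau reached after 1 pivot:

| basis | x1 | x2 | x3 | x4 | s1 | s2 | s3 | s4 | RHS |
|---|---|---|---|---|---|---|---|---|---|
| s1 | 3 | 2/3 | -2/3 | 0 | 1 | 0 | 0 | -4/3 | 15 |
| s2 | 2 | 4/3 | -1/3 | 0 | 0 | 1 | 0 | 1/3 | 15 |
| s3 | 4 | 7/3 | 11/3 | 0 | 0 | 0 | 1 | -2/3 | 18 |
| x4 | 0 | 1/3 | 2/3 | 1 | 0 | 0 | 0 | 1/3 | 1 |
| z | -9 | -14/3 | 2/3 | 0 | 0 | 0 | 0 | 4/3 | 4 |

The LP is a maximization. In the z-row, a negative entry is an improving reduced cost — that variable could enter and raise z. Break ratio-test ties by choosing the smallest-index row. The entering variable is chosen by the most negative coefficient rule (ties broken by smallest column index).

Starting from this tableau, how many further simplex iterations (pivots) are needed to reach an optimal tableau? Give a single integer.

pivot: x1 in, s3 out → z = 89/2
pivot: s4 in, x4 out → z = 45
No improving column remains; optimal.

2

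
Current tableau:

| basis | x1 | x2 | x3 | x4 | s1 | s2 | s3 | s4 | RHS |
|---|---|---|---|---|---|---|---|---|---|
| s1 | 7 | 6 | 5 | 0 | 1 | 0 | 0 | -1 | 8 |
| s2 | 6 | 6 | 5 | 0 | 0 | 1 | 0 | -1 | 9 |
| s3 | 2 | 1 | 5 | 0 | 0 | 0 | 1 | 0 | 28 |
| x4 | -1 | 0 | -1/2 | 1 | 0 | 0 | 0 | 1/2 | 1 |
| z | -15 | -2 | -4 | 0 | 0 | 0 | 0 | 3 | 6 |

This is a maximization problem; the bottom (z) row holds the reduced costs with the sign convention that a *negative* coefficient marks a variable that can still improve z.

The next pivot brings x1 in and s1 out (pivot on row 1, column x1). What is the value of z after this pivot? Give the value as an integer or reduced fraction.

Minimum ratio for x1: 8/7 = 8/7.
z changes by −(z-row coeff of x1)·ratio = −(-15)·(8/7) = 120/7.
New z = 6 + (120/7) = 162/7.

162/7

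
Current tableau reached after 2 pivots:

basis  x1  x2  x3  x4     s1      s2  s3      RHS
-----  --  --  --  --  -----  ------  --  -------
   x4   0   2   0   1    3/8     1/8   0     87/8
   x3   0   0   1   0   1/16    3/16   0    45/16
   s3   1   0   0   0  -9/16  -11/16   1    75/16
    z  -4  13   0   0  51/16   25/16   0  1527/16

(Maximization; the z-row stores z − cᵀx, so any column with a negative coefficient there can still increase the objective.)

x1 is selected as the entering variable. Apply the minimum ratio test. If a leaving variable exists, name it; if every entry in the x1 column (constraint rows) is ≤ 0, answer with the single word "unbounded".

s3

Ratios: row 1 (x4): entry 0 ≤ 0, skip; row 2 (x3): entry 0 ≤ 0, skip; row 3 (s3): (75/16)/1 = 75/16.
Minimum ratio is in the s3 row, so s3 leaves.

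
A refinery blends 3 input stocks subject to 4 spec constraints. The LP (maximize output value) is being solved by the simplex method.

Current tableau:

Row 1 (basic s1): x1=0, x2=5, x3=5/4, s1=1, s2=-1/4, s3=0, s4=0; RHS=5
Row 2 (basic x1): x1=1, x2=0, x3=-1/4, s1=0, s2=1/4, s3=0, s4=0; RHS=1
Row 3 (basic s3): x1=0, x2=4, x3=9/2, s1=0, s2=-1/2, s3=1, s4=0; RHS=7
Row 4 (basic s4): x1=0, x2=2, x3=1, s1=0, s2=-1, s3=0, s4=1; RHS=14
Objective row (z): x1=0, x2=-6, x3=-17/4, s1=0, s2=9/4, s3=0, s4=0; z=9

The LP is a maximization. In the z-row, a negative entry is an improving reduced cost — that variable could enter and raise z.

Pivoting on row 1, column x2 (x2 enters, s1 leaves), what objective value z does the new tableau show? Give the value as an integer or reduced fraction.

15

Minimum ratio for x2: 5/5 = 1.
z changes by −(z-row coeff of x2)·ratio = −(-6)·1 = 6.
New z = 9 + 6 = 15.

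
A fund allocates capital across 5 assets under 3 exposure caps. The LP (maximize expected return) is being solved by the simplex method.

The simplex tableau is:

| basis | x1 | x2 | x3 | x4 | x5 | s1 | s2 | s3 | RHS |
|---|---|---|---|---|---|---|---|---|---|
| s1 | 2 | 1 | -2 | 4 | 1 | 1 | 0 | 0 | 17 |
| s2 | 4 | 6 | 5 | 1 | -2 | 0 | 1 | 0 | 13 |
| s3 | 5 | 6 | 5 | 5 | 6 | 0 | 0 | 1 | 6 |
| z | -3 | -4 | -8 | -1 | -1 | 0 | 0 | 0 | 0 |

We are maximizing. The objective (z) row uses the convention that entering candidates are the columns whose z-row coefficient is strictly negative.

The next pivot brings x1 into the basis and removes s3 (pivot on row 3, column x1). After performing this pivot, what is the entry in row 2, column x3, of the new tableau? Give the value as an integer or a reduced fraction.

1

Pivot element is row 3, column x1: 5.
Normalize row 3: new (row 3, x3) = 5/5 = 1.
row 2 ← row 2 − 4·(new row 3): 5 − 4·1 = 1.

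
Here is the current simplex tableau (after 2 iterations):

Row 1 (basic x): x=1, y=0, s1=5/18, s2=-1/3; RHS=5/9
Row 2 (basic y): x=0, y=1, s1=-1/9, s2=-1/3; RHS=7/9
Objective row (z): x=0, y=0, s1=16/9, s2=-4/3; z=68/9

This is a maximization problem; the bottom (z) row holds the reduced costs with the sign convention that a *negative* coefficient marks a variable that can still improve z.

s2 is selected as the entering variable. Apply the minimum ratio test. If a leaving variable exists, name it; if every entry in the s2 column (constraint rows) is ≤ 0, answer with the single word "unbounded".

s2-column entries: row 1: -1/3, row 2: -1/3. All ≤ 0, so s2 can increase without bound; the LP is unbounded in this direction.

unbounded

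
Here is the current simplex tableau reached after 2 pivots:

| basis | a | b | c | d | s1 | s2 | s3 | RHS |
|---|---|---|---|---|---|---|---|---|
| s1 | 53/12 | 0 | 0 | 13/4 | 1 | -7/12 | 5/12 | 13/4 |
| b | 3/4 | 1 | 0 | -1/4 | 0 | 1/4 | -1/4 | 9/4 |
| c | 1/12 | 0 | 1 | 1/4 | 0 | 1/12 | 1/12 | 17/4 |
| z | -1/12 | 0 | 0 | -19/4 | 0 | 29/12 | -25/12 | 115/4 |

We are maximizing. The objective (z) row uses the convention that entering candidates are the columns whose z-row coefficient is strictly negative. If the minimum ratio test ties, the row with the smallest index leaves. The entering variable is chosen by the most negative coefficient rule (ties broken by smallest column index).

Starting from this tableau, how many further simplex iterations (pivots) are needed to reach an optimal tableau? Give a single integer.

pivot: d in, s1 out → z = 67/2
pivot: s3 in, d out → z = 45
pivot: s2 in, c out → z = 54
No improving column remains; optimal.

3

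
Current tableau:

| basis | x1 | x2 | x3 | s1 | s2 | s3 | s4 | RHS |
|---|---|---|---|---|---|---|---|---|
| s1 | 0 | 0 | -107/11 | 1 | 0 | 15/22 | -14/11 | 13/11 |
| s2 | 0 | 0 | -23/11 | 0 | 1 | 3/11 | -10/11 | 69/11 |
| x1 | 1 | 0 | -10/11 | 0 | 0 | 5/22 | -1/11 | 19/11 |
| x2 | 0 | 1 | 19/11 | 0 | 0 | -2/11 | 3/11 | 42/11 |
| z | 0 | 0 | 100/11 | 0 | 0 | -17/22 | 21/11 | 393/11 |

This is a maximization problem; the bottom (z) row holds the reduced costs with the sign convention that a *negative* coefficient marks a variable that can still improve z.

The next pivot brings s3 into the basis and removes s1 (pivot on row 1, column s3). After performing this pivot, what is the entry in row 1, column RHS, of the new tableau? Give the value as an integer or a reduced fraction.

Pivot element is row 1, column s3: 15/22.
Normalize row 1: new (row 1, RHS) = (13/11)/(15/22) = 26/15.
Row 1 is the pivot row, so the entry is 26/15.

26/15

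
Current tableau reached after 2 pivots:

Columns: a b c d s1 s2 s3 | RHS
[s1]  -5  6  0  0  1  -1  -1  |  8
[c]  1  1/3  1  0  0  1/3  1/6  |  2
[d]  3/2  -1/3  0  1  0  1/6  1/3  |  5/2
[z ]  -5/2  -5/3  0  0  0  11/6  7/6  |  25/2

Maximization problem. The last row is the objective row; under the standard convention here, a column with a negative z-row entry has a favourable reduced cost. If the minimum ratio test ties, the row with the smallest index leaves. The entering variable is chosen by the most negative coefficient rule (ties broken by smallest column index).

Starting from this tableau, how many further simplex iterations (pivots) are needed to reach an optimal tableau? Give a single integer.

3

pivot: a in, d out → z = 50/3
pivot: b in, c out → z = 18
pivot: d in, s1 out → z = 895/46
No improving column remains; optimal.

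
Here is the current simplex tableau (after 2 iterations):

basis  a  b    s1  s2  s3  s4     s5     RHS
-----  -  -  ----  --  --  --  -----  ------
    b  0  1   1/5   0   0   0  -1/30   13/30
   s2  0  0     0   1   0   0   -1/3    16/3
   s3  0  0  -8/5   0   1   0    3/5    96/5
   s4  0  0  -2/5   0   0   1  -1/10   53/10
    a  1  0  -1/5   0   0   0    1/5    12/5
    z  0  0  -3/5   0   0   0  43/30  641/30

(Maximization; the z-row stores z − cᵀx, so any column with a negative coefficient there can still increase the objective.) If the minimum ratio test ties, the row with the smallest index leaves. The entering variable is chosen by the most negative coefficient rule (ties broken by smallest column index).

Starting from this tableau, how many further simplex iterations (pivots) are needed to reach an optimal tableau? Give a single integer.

1

pivot: s1 in, b out → z = 68/3
No improving column remains; optimal.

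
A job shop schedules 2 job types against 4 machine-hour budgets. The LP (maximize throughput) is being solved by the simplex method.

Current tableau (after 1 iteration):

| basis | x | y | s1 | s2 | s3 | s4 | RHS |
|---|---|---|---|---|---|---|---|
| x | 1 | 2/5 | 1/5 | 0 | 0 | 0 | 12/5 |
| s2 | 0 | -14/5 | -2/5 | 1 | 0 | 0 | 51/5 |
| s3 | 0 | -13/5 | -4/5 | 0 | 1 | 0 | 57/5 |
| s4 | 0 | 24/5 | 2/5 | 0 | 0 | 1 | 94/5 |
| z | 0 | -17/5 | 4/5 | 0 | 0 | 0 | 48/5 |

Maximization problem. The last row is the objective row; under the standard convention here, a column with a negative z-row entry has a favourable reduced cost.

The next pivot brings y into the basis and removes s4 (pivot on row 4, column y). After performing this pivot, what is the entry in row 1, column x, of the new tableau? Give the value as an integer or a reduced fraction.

1

Pivot element is row 4, column y: 24/5.
Normalize row 4: new (row 4, x) = 0/(24/5) = 0.
row 1 ← row 1 − (2/5)·(new row 4): 1 − (2/5)·0 = 1.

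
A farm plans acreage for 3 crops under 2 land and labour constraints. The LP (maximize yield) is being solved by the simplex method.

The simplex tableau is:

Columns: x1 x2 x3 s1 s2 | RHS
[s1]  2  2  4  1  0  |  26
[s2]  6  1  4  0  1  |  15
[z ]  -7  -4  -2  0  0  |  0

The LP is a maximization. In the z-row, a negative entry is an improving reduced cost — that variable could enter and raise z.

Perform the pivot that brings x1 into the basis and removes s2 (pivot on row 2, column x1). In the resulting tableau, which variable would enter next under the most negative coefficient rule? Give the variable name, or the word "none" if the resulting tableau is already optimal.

Pivot element 6. New z-row = old z-row − (-7)·(row 2/6).
Updated z-row coefficients: x1: 0, x2: -17/6, x3: 8/3, s1: 0, s2: 7/6.
The most negative is -17/6 in column x2, so x2 would enter next.

x2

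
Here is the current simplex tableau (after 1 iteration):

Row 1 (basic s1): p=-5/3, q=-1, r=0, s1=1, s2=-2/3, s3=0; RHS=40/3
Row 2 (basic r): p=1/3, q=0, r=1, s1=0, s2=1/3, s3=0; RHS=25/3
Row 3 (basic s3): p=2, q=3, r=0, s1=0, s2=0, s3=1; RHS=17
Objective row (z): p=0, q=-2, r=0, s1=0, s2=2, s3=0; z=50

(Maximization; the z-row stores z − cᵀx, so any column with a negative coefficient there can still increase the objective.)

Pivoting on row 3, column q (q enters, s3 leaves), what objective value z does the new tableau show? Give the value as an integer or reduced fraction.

184/3

Minimum ratio for q: 17/3 = 17/3.
z changes by −(z-row coeff of q)·ratio = −(-2)·(17/3) = 34/3.
New z = 50 + (34/3) = 184/3.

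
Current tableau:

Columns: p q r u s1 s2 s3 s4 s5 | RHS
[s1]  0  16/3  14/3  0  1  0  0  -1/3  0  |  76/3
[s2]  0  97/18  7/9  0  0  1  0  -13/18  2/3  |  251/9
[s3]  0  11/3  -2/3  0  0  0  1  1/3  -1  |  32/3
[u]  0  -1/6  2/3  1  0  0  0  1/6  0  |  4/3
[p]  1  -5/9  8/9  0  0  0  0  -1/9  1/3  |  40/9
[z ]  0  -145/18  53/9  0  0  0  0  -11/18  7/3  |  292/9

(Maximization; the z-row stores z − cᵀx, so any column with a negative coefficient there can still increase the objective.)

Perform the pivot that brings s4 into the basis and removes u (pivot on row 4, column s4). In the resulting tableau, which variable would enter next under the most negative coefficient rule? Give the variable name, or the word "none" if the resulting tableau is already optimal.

q

Pivot element 1/6. New z-row = old z-row − (-11/18)·(row 4/(1/6)).
Updated z-row coefficients: p: 0, q: -26/3, r: 25/3, u: 11/3, s1: 0, s2: 0, s3: 0, s4: 0, s5: 7/3.
The most negative is -26/3 in column q, so q would enter next.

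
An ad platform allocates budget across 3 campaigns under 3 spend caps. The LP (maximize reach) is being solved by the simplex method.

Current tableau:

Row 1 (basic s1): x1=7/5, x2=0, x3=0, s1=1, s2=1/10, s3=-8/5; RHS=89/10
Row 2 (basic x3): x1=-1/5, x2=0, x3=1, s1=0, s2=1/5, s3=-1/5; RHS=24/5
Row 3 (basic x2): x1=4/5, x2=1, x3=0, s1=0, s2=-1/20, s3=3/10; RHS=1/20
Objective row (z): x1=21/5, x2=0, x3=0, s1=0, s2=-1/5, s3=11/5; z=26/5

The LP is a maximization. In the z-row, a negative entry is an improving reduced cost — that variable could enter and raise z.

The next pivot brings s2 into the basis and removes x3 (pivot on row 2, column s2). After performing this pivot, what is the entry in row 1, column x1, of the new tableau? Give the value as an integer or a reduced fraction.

Pivot element is row 2, column s2: 1/5.
Normalize row 2: new (row 2, x1) = (-1/5)/(1/5) = -1.
row 1 ← row 1 − (1/10)·(new row 2): 7/5 − (1/10)·(-1) = 3/2.

3/2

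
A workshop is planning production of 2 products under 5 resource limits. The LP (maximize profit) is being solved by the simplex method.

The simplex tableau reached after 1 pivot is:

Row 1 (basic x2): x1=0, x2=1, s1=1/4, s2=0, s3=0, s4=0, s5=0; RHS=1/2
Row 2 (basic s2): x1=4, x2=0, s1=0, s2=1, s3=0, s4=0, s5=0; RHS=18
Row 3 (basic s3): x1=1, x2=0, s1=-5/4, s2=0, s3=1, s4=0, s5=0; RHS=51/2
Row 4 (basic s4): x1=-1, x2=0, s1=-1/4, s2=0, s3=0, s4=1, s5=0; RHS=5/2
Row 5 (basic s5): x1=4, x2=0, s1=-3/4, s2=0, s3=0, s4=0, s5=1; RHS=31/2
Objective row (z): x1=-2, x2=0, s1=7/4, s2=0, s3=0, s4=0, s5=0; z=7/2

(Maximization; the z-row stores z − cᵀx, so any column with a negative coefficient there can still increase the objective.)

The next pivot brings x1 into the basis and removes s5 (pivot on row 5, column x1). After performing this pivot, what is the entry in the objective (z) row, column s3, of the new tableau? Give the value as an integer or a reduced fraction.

Pivot element is row 5, column x1: 4.
Normalize row 5: new (row 5, s3) = 0/4 = 0.
z-row ← z-row − (-2)·(new row 5): 0 − (-2)·0 = 0.

0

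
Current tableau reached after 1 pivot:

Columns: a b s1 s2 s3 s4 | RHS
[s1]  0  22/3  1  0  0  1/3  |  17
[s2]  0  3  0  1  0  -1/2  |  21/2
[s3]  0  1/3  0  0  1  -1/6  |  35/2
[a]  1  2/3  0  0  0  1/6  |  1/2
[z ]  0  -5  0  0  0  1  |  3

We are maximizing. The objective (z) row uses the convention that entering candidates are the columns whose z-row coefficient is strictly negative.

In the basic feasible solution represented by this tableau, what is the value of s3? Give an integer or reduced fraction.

s3 is basic (row 3); its value is the RHS of that row: 35/2.

35/2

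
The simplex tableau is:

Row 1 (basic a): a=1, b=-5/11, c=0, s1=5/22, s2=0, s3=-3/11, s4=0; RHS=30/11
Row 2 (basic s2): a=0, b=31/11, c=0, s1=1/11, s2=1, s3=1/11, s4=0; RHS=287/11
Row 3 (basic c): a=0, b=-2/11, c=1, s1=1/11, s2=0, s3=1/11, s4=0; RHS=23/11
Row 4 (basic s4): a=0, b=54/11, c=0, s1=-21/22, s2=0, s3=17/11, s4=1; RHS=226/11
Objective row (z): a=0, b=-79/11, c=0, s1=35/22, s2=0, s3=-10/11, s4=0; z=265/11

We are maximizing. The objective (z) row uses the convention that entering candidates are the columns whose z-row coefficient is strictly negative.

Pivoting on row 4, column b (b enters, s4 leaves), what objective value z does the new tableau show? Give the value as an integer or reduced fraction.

1462/27

Minimum ratio for b: (226/11)/(54/11) = 113/27.
z changes by −(z-row coeff of b)·ratio = −(-79/11)·(113/27) = 8927/297.
New z = 265/11 + (8927/297) = 1462/27.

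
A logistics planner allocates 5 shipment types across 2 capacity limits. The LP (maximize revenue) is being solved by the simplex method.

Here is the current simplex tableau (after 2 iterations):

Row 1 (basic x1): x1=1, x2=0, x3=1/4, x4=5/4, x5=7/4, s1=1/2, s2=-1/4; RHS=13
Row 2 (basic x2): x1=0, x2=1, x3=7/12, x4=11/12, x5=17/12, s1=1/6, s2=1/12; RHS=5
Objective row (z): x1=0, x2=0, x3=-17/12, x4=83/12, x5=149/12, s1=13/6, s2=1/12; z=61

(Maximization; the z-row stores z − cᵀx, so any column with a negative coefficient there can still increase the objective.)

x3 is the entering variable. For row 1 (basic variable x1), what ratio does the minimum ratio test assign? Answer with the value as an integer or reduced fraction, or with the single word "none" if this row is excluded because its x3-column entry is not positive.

52

Ratio = RHS / (x3 entry) = 13 / (1/4) = 52.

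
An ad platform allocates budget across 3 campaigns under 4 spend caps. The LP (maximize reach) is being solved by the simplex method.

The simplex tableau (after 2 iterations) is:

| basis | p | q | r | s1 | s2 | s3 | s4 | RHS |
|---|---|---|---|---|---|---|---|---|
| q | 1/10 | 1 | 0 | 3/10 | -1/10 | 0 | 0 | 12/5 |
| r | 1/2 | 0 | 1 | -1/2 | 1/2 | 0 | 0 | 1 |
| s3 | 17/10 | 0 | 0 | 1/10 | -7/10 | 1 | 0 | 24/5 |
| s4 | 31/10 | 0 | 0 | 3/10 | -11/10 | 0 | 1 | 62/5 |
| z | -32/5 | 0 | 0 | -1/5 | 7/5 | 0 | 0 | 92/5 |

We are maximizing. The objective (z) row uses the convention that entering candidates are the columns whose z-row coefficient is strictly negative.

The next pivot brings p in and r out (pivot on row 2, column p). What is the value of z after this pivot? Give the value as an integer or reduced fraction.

Minimum ratio for p: 1/(1/2) = 2.
z changes by −(z-row coeff of p)·ratio = −(-32/5)·2 = 64/5.
New z = 92/5 + (64/5) = 156/5.

156/5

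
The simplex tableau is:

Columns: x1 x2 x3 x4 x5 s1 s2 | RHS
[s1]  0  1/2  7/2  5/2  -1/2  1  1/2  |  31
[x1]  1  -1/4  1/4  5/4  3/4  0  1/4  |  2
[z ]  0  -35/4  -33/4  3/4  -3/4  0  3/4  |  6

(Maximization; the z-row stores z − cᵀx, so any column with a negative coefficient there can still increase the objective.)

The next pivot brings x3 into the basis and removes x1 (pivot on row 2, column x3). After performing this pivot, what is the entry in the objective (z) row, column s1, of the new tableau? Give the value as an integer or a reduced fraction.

Pivot element is row 2, column x3: 1/4.
Normalize row 2: new (row 2, s1) = 0/(1/4) = 0.
z-row ← z-row − (-33/4)·(new row 2): 0 − (-33/4)·0 = 0.

0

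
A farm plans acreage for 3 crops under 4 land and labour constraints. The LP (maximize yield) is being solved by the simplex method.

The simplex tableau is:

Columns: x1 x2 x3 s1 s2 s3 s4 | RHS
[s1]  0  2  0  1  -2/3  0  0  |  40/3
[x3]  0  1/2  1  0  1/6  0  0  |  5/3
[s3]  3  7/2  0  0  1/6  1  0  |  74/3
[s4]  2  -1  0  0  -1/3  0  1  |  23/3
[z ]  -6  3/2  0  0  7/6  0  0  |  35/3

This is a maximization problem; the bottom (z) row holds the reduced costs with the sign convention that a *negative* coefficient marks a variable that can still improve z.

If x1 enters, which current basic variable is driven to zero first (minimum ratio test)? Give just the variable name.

s4

Ratios: row 1 (s1): entry 0 ≤ 0, skip; row 2 (x3): entry 0 ≤ 0, skip; row 3 (s3): (74/3)/3 = 74/9; row 4 (s4): (23/3)/2 = 23/6.
Minimum ratio 23/6 is in the s4 row, so s4 leaves.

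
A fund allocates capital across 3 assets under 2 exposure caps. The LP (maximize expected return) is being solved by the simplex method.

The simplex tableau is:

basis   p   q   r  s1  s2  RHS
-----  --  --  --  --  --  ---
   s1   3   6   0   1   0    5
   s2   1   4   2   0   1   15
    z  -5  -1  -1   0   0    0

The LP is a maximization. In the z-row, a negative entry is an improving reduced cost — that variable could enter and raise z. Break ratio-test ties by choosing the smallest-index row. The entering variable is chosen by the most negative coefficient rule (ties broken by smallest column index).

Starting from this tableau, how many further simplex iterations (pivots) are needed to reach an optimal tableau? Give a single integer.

pivot: p in, s1 out → z = 25/3
pivot: r in, s2 out → z = 15
No improving column remains; optimal.

2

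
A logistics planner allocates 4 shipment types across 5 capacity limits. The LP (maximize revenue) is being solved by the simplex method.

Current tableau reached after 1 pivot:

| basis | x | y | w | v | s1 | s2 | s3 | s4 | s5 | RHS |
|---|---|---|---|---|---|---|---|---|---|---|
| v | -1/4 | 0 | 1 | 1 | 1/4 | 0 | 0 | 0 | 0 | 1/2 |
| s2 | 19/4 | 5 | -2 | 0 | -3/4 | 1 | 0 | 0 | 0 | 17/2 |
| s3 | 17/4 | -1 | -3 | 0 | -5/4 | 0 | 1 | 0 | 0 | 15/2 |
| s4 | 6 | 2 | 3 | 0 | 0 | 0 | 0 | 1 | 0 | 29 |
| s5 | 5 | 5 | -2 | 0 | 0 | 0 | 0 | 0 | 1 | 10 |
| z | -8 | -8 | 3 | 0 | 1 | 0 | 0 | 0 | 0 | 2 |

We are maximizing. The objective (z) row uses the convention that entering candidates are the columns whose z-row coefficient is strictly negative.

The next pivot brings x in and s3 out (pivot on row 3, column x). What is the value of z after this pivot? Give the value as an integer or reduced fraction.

274/17

Minimum ratio for x: (15/2)/(17/4) = 30/17.
z changes by −(z-row coeff of x)·ratio = −(-8)·(30/17) = 240/17.
New z = 2 + (240/17) = 274/17.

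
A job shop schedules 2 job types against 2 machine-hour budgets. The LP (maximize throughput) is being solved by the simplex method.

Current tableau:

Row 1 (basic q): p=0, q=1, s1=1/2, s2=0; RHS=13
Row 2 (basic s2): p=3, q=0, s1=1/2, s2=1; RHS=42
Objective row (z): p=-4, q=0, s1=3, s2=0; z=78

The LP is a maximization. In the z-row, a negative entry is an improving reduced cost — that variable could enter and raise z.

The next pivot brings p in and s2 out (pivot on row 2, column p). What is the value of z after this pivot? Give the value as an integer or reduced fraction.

134

Minimum ratio for p: 42/3 = 14.
z changes by −(z-row coeff of p)·ratio = −(-4)·14 = 56.
New z = 78 + 56 = 134.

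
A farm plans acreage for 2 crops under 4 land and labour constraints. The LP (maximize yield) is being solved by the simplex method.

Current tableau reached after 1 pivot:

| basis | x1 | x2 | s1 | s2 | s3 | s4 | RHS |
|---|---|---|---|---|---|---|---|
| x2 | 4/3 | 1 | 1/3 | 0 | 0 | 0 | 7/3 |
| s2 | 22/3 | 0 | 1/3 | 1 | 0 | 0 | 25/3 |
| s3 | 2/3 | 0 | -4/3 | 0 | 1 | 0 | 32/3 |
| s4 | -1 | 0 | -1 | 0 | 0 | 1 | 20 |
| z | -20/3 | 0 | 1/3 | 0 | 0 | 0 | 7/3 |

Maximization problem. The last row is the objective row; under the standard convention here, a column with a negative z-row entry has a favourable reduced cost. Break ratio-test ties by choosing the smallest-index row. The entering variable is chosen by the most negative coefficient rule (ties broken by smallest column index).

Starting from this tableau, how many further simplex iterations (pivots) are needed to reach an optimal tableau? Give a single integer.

pivot: x1 in, s2 out → z = 109/11
No improving column remains; optimal.

1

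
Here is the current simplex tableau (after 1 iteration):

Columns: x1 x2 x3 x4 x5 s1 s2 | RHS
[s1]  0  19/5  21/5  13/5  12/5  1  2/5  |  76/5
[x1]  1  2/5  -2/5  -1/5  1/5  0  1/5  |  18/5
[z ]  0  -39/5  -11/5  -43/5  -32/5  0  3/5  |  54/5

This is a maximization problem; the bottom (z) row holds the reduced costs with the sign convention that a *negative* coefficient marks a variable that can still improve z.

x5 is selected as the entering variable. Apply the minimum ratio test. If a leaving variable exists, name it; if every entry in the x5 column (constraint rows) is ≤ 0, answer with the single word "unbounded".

Ratios: row 1 (s1): (76/5)/(12/5) = 19/3; row 2 (x1): (18/5)/(1/5) = 18.
Minimum ratio is in the s1 row, so s1 leaves.

s1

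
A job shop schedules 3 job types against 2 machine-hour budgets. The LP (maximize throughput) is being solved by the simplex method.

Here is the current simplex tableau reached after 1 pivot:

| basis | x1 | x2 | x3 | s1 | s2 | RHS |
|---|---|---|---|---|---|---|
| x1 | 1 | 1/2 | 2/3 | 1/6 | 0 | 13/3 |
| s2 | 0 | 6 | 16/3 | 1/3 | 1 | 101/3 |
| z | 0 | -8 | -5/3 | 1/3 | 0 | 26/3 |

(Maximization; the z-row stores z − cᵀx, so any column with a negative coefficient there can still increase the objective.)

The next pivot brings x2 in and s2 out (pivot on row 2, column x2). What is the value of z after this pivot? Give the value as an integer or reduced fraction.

Minimum ratio for x2: (101/3)/6 = 101/18.
z changes by −(z-row coeff of x2)·ratio = −(-8)·(101/18) = 404/9.
New z = 26/3 + (404/9) = 482/9.

482/9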